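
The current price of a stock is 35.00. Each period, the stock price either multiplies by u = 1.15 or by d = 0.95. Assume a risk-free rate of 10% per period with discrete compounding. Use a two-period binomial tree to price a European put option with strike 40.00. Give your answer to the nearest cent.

Risk-neutral probability p = (1 + 0.1 − 0.95)/(1.15 − 0.95) = 0.1500/0.2000 = 0.7500
Terminal stock prices: S_uu = 46.29, S_ud = 38.24, S_dd = 31.59
Terminal payoffs (K − S): max(-6.287, 0) = 0, max(1.763, 0) = 1.763, max(8.413, 0) = 8.413
Node u (S = 40.25): V_u = 1/1.1·[0.7500·0.0000 + 0.2500·1.7625] = 0.4006
Node d (S = 33.25): V_d = 1/1.1·[0.7500·1.7625 + 0.2500·8.4125] = 3.1136
Node 0 (S = 35): V_0 = 1/1.1·[0.7500·0.4006 + 0.2500·3.1136] = 0.9808

0.98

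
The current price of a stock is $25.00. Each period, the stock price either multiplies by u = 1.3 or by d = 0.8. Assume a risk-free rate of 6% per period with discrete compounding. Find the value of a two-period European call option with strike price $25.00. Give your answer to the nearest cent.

$4.60

Risk-neutral probability p = (1 + 0.06 − 0.8)/(1.3 − 0.8) = 0.2600/0.5000 = 0.5200
Terminal stock prices: S_uu = 42.25, S_ud = 26, S_dd = 16
Terminal payoffs (S − K): max(17.25, 0) = 17.25, max(1, 0) = 1, max(-9, 0) = 0
Node u (S = 32.5): V_u = 1/1.06·[0.5200·17.2500 + 0.4800·1.0000] = 8.9151
Node d (S = 20): V_d = 1/1.06·[0.5200·1.0000 + 0.4800·0.0000] = 0.4906
Node 0 (S = 25): V_0 = 1/1.06·[0.5200·8.9151 + 0.4800·0.4906] = 4.5956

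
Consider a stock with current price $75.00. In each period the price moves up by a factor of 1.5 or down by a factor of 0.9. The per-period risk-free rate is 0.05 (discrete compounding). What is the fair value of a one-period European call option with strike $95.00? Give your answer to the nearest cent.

Risk-neutral probability p = (1 + 0.05 − 0.9)/(1.5 − 0.9) = 0.1500/0.6000 = 0.2500
Terminal stock prices: S_u = 112.5, S_d = 67.5
Terminal payoffs (S − K): max(17.5, 0) = 17.5, max(-27.5, 0) = 0
Node 0 (S = 75): V_0 = 1/1.05·[0.2500·17.5000 + 0.7500·0.0000] = 4.1667

$4.17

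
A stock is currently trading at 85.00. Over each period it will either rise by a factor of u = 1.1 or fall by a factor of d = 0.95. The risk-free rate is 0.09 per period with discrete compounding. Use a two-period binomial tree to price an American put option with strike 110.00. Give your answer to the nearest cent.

25.00

Risk-neutral probability p = (1 + 0.09 − 0.95)/(1.1 − 0.95) = 0.1400/0.1500 = 0.9333
Terminal stock prices: S_uu = 102.9, S_ud = 88.83, S_dd = 76.71
Terminal payoffs (K − S): max(7.15, 0) = 7.15, max(21.17, 0) = 21.17, max(33.29, 0) = 33.29
Node u (S = 93.5): continuation = 1/1.09·[0.9333·7.1500 + 0.0667·21.1750] = 7.4174; exercise value = 16.5000 > continuation, so V_u = 16.5000 (exercise)
Node d (S = 80.75): continuation = 1/1.09·[0.9333·21.1750 + 0.0667·33.2875] = 20.1674; exercise value = 29.2500 > continuation, so V_d = 29.2500 (exercise)
Node 0 (S = 85): continuation = 1/1.09·[0.9333·16.5000 + 0.0667·29.2500] = 15.9174; exercise value = 25.0000 > continuation, so V_0 = 25.0000 (exercise)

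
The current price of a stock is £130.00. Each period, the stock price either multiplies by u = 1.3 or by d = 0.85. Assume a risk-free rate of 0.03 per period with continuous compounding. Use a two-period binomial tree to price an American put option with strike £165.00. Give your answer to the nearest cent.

£36.51

Risk-neutral probability p = (e^0.03 − 0.85)/(1.3 − 0.85) = 0.1805/0.4500 = 0.4010
Terminal stock prices: S_uu = 219.7, S_ud = 143.7, S_dd = 93.92
Terminal payoffs (K − S): max(-54.7, 0) = 0, max(21.35, 0) = 21.35, max(71.08, 0) = 71.08
Node u (S = 169): continuation = e^(−0.03)·[0.4010·0.0000 + 0.5990·21.3500] = 12.4105; exercise value = 0.0000 ≤ continuation, so V_u = 12.4105
Node d (S = 110.5): continuation = e^(−0.03)·[0.4010·21.3500 + 0.5990·71.0750] = 49.6235; exercise value = 54.5000 > continuation, so V_d = 54.5000 (exercise)
Node 0 (S = 130): continuation = e^(−0.03)·[0.4010·12.4105 + 0.5990·54.5000] = 36.5098; exercise value = 35.0000 ≤ continuation, so V_0 = 36.5098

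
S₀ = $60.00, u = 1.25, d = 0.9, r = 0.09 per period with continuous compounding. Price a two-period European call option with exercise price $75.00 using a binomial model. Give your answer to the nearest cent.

$4.82

Risk-neutral probability p = (e^0.09 − 0.9)/(1.25 − 0.9) = 0.1942/0.3500 = 0.5548
Terminal stock prices: S_uu = 93.75, S_ud = 67.5, S_dd = 48.6
Terminal payoffs (S − K): max(18.75, 0) = 18.75, max(-7.5, 0) = 0, max(-26.4, 0) = 0
Node u (S = 75): V_u = e^(−0.09)·[0.5548·18.7500 + 0.4452·0.0000] = 9.5069
Node d (S = 54): V_d = e^(−0.09)·[0.5548·0.0000 + 0.4452·0.0000] = 0.0000
Node 0 (S = 60): V_0 = e^(−0.09)·[0.5548·9.5069 + 0.4452·0.0000] = 4.8203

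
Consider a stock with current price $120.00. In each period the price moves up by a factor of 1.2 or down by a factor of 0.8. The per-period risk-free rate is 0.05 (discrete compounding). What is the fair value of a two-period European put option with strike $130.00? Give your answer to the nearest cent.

$13.08

Risk-neutral probability p = (1 + 0.05 − 0.8)/(1.2 − 0.8) = 0.2500/0.4000 = 0.6250
Terminal stock prices: S_uu = 172.8, S_ud = 115.2, S_dd = 76.8
Terminal payoffs (K − S): max(-42.8, 0) = 0, max(14.8, 0) = 14.8, max(53.2, 0) = 53.2
Node u (S = 144): V_u = 1/1.05·[0.6250·0.0000 + 0.3750·14.8000] = 5.2857
Node d (S = 96): V_d = 1/1.05·[0.6250·14.8000 + 0.3750·53.2000] = 27.8095
Node 0 (S = 120): V_0 = 1/1.05·[0.6250·5.2857 + 0.3750·27.8095] = 13.0782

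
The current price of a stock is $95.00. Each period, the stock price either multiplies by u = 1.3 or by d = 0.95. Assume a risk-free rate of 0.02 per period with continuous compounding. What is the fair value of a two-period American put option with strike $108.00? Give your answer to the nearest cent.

$13.91

Risk-neutral probability p = (e^0.02 − 0.95)/(1.3 − 0.95) = 0.0702/0.3500 = 0.2006
Terminal stock prices: S_uu = 160.6, S_ud = 117.3, S_dd = 85.74
Terminal payoffs (K − S): max(-52.55, 0) = 0, max(-9.325, 0) = 0, max(22.26, 0) = 22.26
Node u (S = 123.5): continuation = e^(−0.02)·[0.2006·0.0000 + 0.7994·0.0000] = 0.0000; exercise value = 0.0000 ≤ continuation, so V_u = 0.0000
Node d (S = 90.25): continuation = e^(−0.02)·[0.2006·0.0000 + 0.7994·22.2625] = 17.4448; exercise value = 17.7500 > continuation, so V_d = 17.7500 (exercise)
Node 0 (S = 95): continuation = e^(−0.02)·[0.2006·0.0000 + 0.7994·17.7500] = 13.9088; exercise value = 13.0000 ≤ continuation, so V_0 = 13.9088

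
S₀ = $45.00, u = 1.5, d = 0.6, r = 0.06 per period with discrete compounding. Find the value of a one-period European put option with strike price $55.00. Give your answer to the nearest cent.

Risk-neutral probability p = (1 + 0.06 − 0.6)/(1.5 − 0.6) = 0.4600/0.9000 = 0.5111
Terminal stock prices: S_u = 67.5, S_d = 27
Terminal payoffs (K − S): max(-12.5, 0) = 0, max(28, 0) = 28
Node 0 (S = 45): V_0 = 1/1.06·[0.5111·0.0000 + 0.4889·28.0000] = 12.9140

$12.91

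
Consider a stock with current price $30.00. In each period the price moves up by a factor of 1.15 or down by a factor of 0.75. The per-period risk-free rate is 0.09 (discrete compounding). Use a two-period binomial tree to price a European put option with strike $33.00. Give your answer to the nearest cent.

$1.83

Risk-neutral probability p = (1 + 0.09 − 0.75)/(1.15 − 0.75) = 0.3400/0.4000 = 0.8500
Terminal stock prices: S_uu = 39.67, S_ud = 25.88, S_dd = 16.88
Terminal payoffs (K − S): max(-6.675, 0) = 0, max(7.125, 0) = 7.125, max(16.12, 0) = 16.12
Node u (S = 34.5): V_u = 1/1.09·[0.8500·0.0000 + 0.1500·7.1250] = 0.9805
Node d (S = 22.5): V_d = 1/1.09·[0.8500·7.1250 + 0.1500·16.1250] = 7.7752
Node 0 (S = 30): V_0 = 1/1.09·[0.8500·0.9805 + 0.1500·7.7752] = 1.8346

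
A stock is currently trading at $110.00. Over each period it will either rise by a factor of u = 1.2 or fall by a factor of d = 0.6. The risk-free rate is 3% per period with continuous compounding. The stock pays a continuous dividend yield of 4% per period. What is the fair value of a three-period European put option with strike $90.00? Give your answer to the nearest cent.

$11.86

Per-period risk-free factor R = e^0.03 = 1.0305; dividend-adjusted growth = e^(0.03−0.04) = 0.9900.
Risk-neutral probability p = (0.9900 − 0.6)/(1.2 − 0.6) = 0.3900/0.6000 = 0.6501
Terminal stock prices: S_uuu = 190.1, S_uud = 95.04, S_udd = 47.52, S_ddd = 23.76
Terminal payoffs (K − S): max(-100.1, 0) = 0, max(-5.04, 0) = 0, max(42.48, 0) = 42.48, max(66.24, 0) = 66.24
Node uu (S = 158.4): V_uu = e^(−0.03)·[0.6501·0.0000 + 0.3499·0.0000] = 0.0000
Node ud (S = 79.2): V_ud = e^(−0.03)·[0.6501·0.0000 + 0.3499·42.4800] = 14.4252
Node dd (S = 39.6): V_dd = e^(−0.03)·[0.6501·42.4800 + 0.3499·66.2400] = 49.2928
Node u (S = 132): V_u = e^(−0.03)·[0.6501·0.0000 + 0.3499·14.4252] = 4.8984
Node d (S = 66): V_d = e^(−0.03)·[0.6501·14.4252 + 0.3499·49.2928] = 25.8390
Node 0 (S = 110): V_0 = e^(−0.03)·[0.6501·4.8984 + 0.3499·25.8390] = 11.8646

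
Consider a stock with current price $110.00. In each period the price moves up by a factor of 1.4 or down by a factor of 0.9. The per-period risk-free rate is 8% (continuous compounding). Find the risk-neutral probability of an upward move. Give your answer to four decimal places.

p = 0.3666

Risk-neutral probability p = (e^0.08 − 0.9)/(1.4 − 0.9) = 0.1833/0.5000 = 0.3666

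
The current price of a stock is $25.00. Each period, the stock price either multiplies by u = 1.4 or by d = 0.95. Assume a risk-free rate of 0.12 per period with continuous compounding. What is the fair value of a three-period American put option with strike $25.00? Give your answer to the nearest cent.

Risk-neutral probability p = (e^0.12 − 0.95)/(1.4 − 0.95) = 0.1775/0.4500 = 0.3944
Terminal stock prices: S_uuu = 68.6, S_uud = 46.55, S_udd = 31.59, S_ddd = 21.43
Terminal payoffs (K − S): max(-43.6, 0) = 0, max(-21.55, 0) = 0, max(-6.587, 0) = 0, max(3.566, 0) = 3.566
Node uu (S = 49): continuation = e^(−0.12)·[0.3944·0.0000 + 0.6056·0.0000] = 0.0000; exercise value = 0.0000 ≤ continuation, so V_uu = 0.0000
Node ud (S = 33.25): continuation = e^(−0.12)·[0.3944·0.0000 + 0.6056·0.0000] = 0.0000; exercise value = 0.0000 ≤ continuation, so V_ud = 0.0000
Node dd (S = 22.56): continuation = e^(−0.12)·[0.3944·0.0000 + 0.6056·3.5656] = 1.9150; exercise value = 2.4375 > continuation, so V_dd = 2.4375 (exercise)
Node u (S = 35): continuation = e^(−0.12)·[0.3944·0.0000 + 0.6056·0.0000] = 0.0000; exercise value = 0.0000 ≤ continuation, so V_u = 0.0000
Node d (S = 23.75): continuation = e^(−0.12)·[0.3944·0.0000 + 0.6056·2.4375] = 1.3091; exercise value = 1.2500 ≤ continuation, so V_d = 1.3091
Node 0 (S = 25): continuation = e^(−0.12)·[0.3944·0.0000 + 0.6056·1.3091] = 0.7031; exercise value = 0.0000 ≤ continuation, so V_0 = 0.7031

$0.70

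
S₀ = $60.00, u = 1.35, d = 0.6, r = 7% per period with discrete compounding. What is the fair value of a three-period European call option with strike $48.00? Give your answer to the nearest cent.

$26.34

Risk-neutral probability p = (1 + 0.07 − 0.6)/(1.35 − 0.6) = 0.4700/0.7500 = 0.6267
Terminal stock prices: S_uuu = 147.6, S_uud = 65.61, S_udd = 29.16, S_ddd = 12.96
Terminal payoffs (S − K): max(99.62, 0) = 99.62, max(17.61, 0) = 17.61, max(-18.84, 0) = 0, max(-35.04, 0) = 0
Node uu (S = 109.4): V_uu = 1/1.07·[0.6267·99.6225 + 0.3733·17.6100] = 64.4902
Node ud (S = 48.6): V_ud = 1/1.07·[0.6267·17.6100 + 0.3733·0.0000] = 10.3136
Node dd (S = 21.6): V_dd = 1/1.07·[0.6267·0.0000 + 0.3733·0.0000] = 0.0000
Node u (S = 81): V_u = 1/1.07·[0.6267·64.4902 + 0.3733·10.3136] = 41.3685
Node d (S = 36): V_d = 1/1.07·[0.6267·10.3136 + 0.3733·0.0000] = 6.0404
Node 0 (S = 60): V_0 = 1/1.07·[0.6267·41.3685 + 0.3733·6.0404] = 26.3358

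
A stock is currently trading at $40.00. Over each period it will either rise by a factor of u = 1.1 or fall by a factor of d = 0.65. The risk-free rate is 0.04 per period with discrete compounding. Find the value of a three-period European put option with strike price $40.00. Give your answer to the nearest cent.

$3.22

Risk-neutral probability p = (1 + 0.04 − 0.65)/(1.1 − 0.65) = 0.3900/0.4500 = 0.8667
Terminal stock prices: S_uuu = 53.24, S_uud = 31.46, S_udd = 18.59, S_ddd = 10.98
Terminal payoffs (K − S): max(-13.24, 0) = 0, max(8.54, 0) = 8.54, max(21.41, 0) = 21.41, max(29.02, 0) = 29.02
Node uu (S = 48.4): V_uu = 1/1.04·[0.8667·0.0000 + 0.1333·8.5400] = 1.0949
Node ud (S = 28.6): V_ud = 1/1.04·[0.8667·8.5400 + 0.1333·21.4100] = 9.8615
Node dd (S = 16.9): V_dd = 1/1.04·[0.8667·21.4100 + 0.1333·29.0150] = 21.5615
Node u (S = 44): V_u = 1/1.04·[0.8667·1.0949 + 0.1333·9.8615] = 2.1767
Node d (S = 26): V_d = 1/1.04·[0.8667·9.8615 + 0.1333·21.5615] = 10.9822
Node 0 (S = 40): V_0 = 1/1.04·[0.8667·2.1767 + 0.1333·10.9822] = 3.2219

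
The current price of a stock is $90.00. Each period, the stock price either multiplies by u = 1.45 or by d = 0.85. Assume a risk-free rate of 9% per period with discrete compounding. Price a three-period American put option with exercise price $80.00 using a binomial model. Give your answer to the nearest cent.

Risk-neutral probability p = (1 + 0.09 − 0.85)/(1.45 − 0.85) = 0.2400/0.6000 = 0.4000
Terminal stock prices: S_uuu = 274.4, S_uud = 160.8, S_udd = 94.29, S_ddd = 55.27
Terminal payoffs (K − S): max(-194.4, 0) = 0, max(-80.84, 0) = 0, max(-14.29, 0) = 0, max(24.73, 0) = 24.73
Node uu (S = 189.2): continuation = 1/1.09·[0.4000·0.0000 + 0.6000·0.0000] = 0.0000; exercise value = 0.0000 ≤ continuation, so V_uu = 0.0000
Node ud (S = 110.9): continuation = 1/1.09·[0.4000·0.0000 + 0.6000·0.0000] = 0.0000; exercise value = 0.0000 ≤ continuation, so V_ud = 0.0000
Node dd (S = 65.02): continuation = 1/1.09·[0.4000·0.0000 + 0.6000·24.7288] = 13.6122; exercise value = 14.9750 > continuation, so V_dd = 14.9750 (exercise)
Node u (S = 130.5): continuation = 1/1.09·[0.4000·0.0000 + 0.6000·0.0000] = 0.0000; exercise value = 0.0000 ≤ continuation, so V_u = 0.0000
Node d (S = 76.5): continuation = 1/1.09·[0.4000·0.0000 + 0.6000·14.9750] = 8.2431; exercise value = 3.5000 ≤ continuation, so V_d = 8.2431
Node 0 (S = 90): continuation = 1/1.09·[0.4000·0.0000 + 0.6000·8.2431] = 4.5375; exercise value = 0.0000 ≤ continuation, so V_0 = 4.5375

$4.54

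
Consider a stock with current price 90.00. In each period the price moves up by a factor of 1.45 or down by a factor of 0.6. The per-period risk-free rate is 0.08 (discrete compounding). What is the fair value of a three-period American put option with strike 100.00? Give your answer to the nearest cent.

Risk-neutral probability p = (1 + 0.08 − 0.6)/(1.45 − 0.6) = 0.4800/0.8500 = 0.5647
Terminal stock prices: S_uuu = 274.4, S_uud = 113.5, S_udd = 46.98, S_ddd = 19.44
Terminal payoffs (K − S): max(-174.4, 0) = 0, max(-13.53, 0) = 0, max(53.02, 0) = 53.02, max(80.56, 0) = 80.56
Node uu (S = 189.2): continuation = 1/1.08·[0.5647·0.0000 + 0.4353·0.0000] = 0.0000; exercise value = 0.0000 ≤ continuation, so V_uu = 0.0000
Node ud (S = 78.3): continuation = 1/1.08·[0.5647·0.0000 + 0.4353·53.0200] = 21.3697; exercise value = 21.7000 > continuation, so V_ud = 21.7000 (exercise)
Node dd (S = 32.4): continuation = 1/1.08·[0.5647·53.0200 + 0.4353·80.5600] = 60.1926; exercise value = 67.6000 > continuation, so V_dd = 67.6000 (exercise)
Node u (S = 130.5): continuation = 1/1.08·[0.5647·0.0000 + 0.4353·21.7000] = 8.7462; exercise value = 0.0000 ≤ continuation, so V_u = 8.7462
Node d (S = 54): continuation = 1/1.08·[0.5647·21.7000 + 0.4353·67.6000] = 38.5926; exercise value = 46.0000 > continuation, so V_d = 46.0000 (exercise)
Node 0 (S = 90): continuation = 1/1.08·[0.5647·8.7462 + 0.4353·46.0000] = 23.1135; exercise value = 10.0000 ≤ continuation, so V_0 = 23.1135

23.11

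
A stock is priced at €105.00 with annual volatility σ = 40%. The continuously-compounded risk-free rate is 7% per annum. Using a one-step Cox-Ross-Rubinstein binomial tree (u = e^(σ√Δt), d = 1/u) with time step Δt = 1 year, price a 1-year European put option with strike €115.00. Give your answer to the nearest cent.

CRR parameters: u = e^(σ√Δt) = e^(0.4·√1) = 1.4918, d = 1/u = 0.6703
Per-period rate: rΔt = 0.07·1 = 0.07, so R = e^0.07 = 1.0725
Risk-neutral probability p = (e^0.07 − 0.6703)/(1.4918 − 0.6703) = 0.4022/0.8215 = 0.4896
Terminal stock prices: S_u = 156.6, S_d = 70.38
Terminal payoffs (K − S): max(-41.64, 0) = 0, max(44.62, 0) = 44.62
Node 0 (S = 105): V_0 = e^(−0.07)·[0.4896·0.0000 + 0.5104·44.6164] = 21.2337

€21.23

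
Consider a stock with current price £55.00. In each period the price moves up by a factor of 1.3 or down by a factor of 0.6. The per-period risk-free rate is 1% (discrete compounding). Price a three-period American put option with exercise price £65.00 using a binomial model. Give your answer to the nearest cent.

£19.66

Risk-neutral probability p = (1 + 0.01 − 0.6)/(1.3 − 0.6) = 0.4100/0.7000 = 0.5857
Terminal stock prices: S_uuu = 120.8, S_uud = 55.77, S_udd = 25.74, S_ddd = 11.88
Terminal payoffs (K − S): max(-55.84, 0) = 0, max(9.23, 0) = 9.23, max(39.26, 0) = 39.26, max(53.12, 0) = 53.12
Node uu (S = 92.95): continuation = 1/1.01·[0.5857·0.0000 + 0.4143·9.2300] = 3.7860; exercise value = 0.0000 ≤ continuation, so V_uu = 3.7860
Node ud (S = 42.9): continuation = 1/1.01·[0.5857·9.2300 + 0.4143·39.2600] = 21.4564; exercise value = 22.1000 > continuation, so V_ud = 22.1000 (exercise)
Node dd (S = 19.8): continuation = 1/1.01·[0.5857·39.2600 + 0.4143·53.1200] = 44.5564; exercise value = 45.2000 > continuation, so V_dd = 45.2000 (exercise)
Node u (S = 71.5): continuation = 1/1.01·[0.5857·3.7860 + 0.4143·22.1000] = 11.2606; exercise value = 0.0000 ≤ continuation, so V_u = 11.2606
Node d (S = 33): continuation = 1/1.01·[0.5857·22.1000 + 0.4143·45.2000] = 31.3564; exercise value = 32.0000 > continuation, so V_d = 32.0000 (exercise)
Node 0 (S = 55): continuation = 1/1.01·[0.5857·11.2606 + 0.4143·32.0000] = 19.6561; exercise value = 10.0000 ≤ continuation, so V_0 = 19.6561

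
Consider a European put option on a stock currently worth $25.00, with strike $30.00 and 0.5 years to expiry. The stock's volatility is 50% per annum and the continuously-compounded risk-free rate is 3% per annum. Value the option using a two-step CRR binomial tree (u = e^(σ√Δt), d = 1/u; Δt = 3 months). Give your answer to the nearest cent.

CRR parameters: u = e^(σ√Δt) = e^(0.5·√0.25) = 1.2840, d = 1/u = 0.7788
Per-period rate: rΔt = 0.03·0.25 = 0.0075, so R = e^0.0075 = 1.0075
Risk-neutral probability p = (e^0.0075 − 0.7788)/(1.2840 − 0.7788) = 0.2287/0.5052 = 0.4527
Terminal stock prices: S_uu = 41.22, S_ud = 25, S_dd = 15.16
Terminal payoffs (K − S): max(-11.22, 0) = 0, max(5, 0) = 5, max(14.84, 0) = 14.84
Node u (S = 32.1): V_u = e^(−0.0075)·[0.4527·0.0000 + 0.5473·5.0000] = 2.7159
Node d (S = 19.47): V_d = e^(−0.0075)·[0.4527·5.0000 + 0.5473·14.8367] = 10.3058
Node 0 (S = 25): V_0 = e^(−0.0075)·[0.4527·2.7159 + 0.5473·10.3058] = 6.8184

$6.82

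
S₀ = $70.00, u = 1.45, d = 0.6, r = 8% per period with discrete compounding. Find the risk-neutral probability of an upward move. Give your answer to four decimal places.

Risk-neutral probability p = (1 + 0.08 − 0.6)/(1.45 − 0.6) = 0.4800/0.8500 = 0.5647

p = 0.5647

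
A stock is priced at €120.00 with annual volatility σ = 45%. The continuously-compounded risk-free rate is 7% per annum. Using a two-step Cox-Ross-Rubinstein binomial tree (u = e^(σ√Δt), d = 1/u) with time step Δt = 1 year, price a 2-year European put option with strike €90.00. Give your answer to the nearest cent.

CRR parameters: u = e^(σ√Δt) = e^(0.45·√1) = 1.5683, d = 1/u = 0.6376
Per-period rate: rΔt = 0.07·1 = 0.07, so R = e^0.07 = 1.0725
Risk-neutral probability p = (e^0.07 − 0.6376)/(1.5683 − 0.6376) = 0.4349/0.9307 = 0.4673
Terminal stock prices: S_uu = 295.2, S_ud = 120, S_dd = 48.79
Terminal payoffs (K − S): max(-205.2, 0) = 0, max(-30, 0) = 0, max(41.21, 0) = 41.21
Node u (S = 188.2): V_u = e^(−0.07)·[0.4673·0.0000 + 0.5327·0.0000] = 0.0000
Node d (S = 76.52): V_d = e^(−0.07)·[0.4673·0.0000 + 0.5327·41.2116] = 20.4704
Node 0 (S = 120): V_0 = e^(−0.07)·[0.4673·0.0000 + 0.5327·20.4704] = 10.1680

€10.17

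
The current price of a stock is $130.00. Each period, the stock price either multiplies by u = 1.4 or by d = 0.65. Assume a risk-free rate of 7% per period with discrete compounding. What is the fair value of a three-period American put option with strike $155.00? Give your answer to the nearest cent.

Risk-neutral probability p = (1 + 0.07 − 0.65)/(1.4 − 0.65) = 0.4200/0.7500 = 0.5600
Terminal stock prices: S_uuu = 356.7, S_uud = 165.6, S_udd = 76.9, S_ddd = 35.7
Terminal payoffs (K − S): max(-201.7, 0) = 0, max(-10.62, 0) = 0, max(78.1, 0) = 78.1, max(119.3, 0) = 119.3
Node uu (S = 254.8): continuation = 1/1.07·[0.5600·0.0000 + 0.4400·0.0000] = 0.0000; exercise value = 0.0000 ≤ continuation, so V_uu = 0.0000
Node ud (S = 118.3): continuation = 1/1.07·[0.5600·0.0000 + 0.4400·78.1050] = 32.1179; exercise value = 36.7000 > continuation, so V_ud = 36.7000 (exercise)
Node dd (S = 54.93): continuation = 1/1.07·[0.5600·78.1050 + 0.4400·119.2987] = 89.9348; exercise value = 100.0750 > continuation, so V_dd = 100.0750 (exercise)
Node u (S = 182): continuation = 1/1.07·[0.5600·0.0000 + 0.4400·36.7000] = 15.0916; exercise value = 0.0000 ≤ continuation, so V_u = 15.0916
Node d (S = 84.5): continuation = 1/1.07·[0.5600·36.7000 + 0.4400·100.0750] = 60.3598; exercise value = 70.5000 > continuation, so V_d = 70.5000 (exercise)
Node 0 (S = 130): continuation = 1/1.07·[0.5600·15.0916 + 0.4400·70.5000] = 36.8891; exercise value = 25.0000 ≤ continuation, so V_0 = 36.8891

$36.89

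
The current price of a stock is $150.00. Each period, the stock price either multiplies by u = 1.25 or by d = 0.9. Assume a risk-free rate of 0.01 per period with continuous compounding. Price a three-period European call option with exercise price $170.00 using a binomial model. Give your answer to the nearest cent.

$11.79

Risk-neutral probability p = (e^0.01 − 0.9)/(1.25 − 0.9) = 0.1101/0.3500 = 0.3144
Terminal stock prices: S_uuu = 293, S_uud = 210.9, S_udd = 151.9, S_ddd = 109.4
Terminal payoffs (S − K): max(123, 0) = 123, max(40.94, 0) = 40.94, max(-18.12, 0) = 0, max(-60.65, 0) = 0
Node uu (S = 234.4): V_uu = e^(−0.01)·[0.3144·122.9688 + 0.6856·40.9375] = 66.0665
Node ud (S = 168.8): V_ud = e^(−0.01)·[0.3144·40.9375 + 0.6856·0.0000] = 12.7439
Node dd (S = 121.5): V_dd = e^(−0.01)·[0.3144·0.0000 + 0.6856·0.0000] = 0.0000
Node u (S = 187.5): V_u = e^(−0.01)·[0.3144·66.0665 + 0.6856·12.7439] = 29.2164
Node d (S = 135): V_d = e^(−0.01)·[0.3144·12.7439 + 0.6856·0.0000] = 3.9672
Node 0 (S = 150): V_0 = e^(−0.01)·[0.3144·29.2164 + 0.6856·3.9672] = 11.7878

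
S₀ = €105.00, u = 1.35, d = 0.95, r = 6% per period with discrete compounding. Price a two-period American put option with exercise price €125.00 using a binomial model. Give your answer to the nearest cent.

Risk-neutral probability p = (1 + 0.06 − 0.95)/(1.35 − 0.95) = 0.1100/0.4000 = 0.2750
Terminal stock prices: S_uu = 191.4, S_ud = 134.7, S_dd = 94.76
Terminal payoffs (K − S): max(-66.36, 0) = 0, max(-9.662, 0) = 0, max(30.24, 0) = 30.24
Node u (S = 141.8): continuation = 1/1.06·[0.2750·0.0000 + 0.7250·0.0000] = 0.0000; exercise value = 0.0000 ≤ continuation, so V_u = 0.0000
Node d (S = 99.75): continuation = 1/1.06·[0.2750·0.0000 + 0.7250·30.2375] = 20.6813; exercise value = 25.2500 > continuation, so V_d = 25.2500 (exercise)
Node 0 (S = 105): continuation = 1/1.06·[0.2750·0.0000 + 0.7250·25.2500] = 17.2700; exercise value = 20.0000 > continuation, so V_0 = 20.0000 (exercise)

€20.00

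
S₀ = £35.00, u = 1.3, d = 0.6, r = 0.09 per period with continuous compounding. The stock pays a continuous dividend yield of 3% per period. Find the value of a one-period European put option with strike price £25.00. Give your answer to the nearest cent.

£1.24

Per-period risk-free factor R = e^0.09 = 1.0942; dividend-adjusted growth = e^(0.09−0.03) = 1.0618.
Risk-neutral probability p = (1.0618 − 0.6)/(1.3 − 0.6) = 0.4618/0.7000 = 0.6598
Terminal stock prices: S_u = 45.5, S_d = 21
Terminal payoffs (K − S): max(-20.5, 0) = 0, max(4, 0) = 4
Node 0 (S = 35): V_0 = e^(−0.09)·[0.6598·0.0000 + 0.3402·4.0000] = 1.2438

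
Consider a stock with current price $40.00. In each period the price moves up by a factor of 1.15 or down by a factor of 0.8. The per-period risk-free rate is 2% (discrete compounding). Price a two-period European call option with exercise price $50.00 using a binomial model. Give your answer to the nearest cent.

$1.10

Risk-neutral probability p = (1 + 0.02 − 0.8)/(1.15 − 0.8) = 0.2200/0.3500 = 0.6286
Terminal stock prices: S_uu = 52.9, S_ud = 36.8, S_dd = 25.6
Terminal payoffs (S − K): max(2.9, 0) = 2.9, max(-13.2, 0) = 0, max(-24.4, 0) = 0
Node u (S = 46): V_u = 1/1.02·[0.6286·2.9000 + 0.3714·0.0000] = 1.7871
Node d (S = 32): V_d = 1/1.02·[0.6286·0.0000 + 0.3714·0.0000] = 0.0000
Node 0 (S = 40): V_0 = 1/1.02·[0.6286·1.7871 + 0.3714·0.0000] = 1.1013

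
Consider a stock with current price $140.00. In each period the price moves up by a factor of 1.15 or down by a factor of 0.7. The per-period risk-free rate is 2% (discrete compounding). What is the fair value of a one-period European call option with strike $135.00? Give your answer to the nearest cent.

Risk-neutral probability p = (1 + 0.02 − 0.7)/(1.15 − 0.7) = 0.3200/0.4500 = 0.7111
Terminal stock prices: S_u = 161, S_d = 98
Terminal payoffs (S − K): max(26, 0) = 26, max(-37, 0) = 0
Node 0 (S = 140): V_0 = 1/1.02·[0.7111·26.0000 + 0.2889·0.0000] = 18.1264

$18.13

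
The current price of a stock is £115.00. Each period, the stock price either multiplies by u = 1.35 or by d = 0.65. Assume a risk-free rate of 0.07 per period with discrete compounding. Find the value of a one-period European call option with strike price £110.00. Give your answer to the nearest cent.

Risk-neutral probability p = (1 + 0.07 − 0.65)/(1.35 − 0.65) = 0.4200/0.7000 = 0.6000
Terminal stock prices: S_u = 155.2, S_d = 74.75
Terminal payoffs (S − K): max(45.25, 0) = 45.25, max(-35.25, 0) = 0
Node 0 (S = 115): V_0 = 1/1.07·[0.6000·45.2500 + 0.4000·0.0000] = 25.3738

£25.37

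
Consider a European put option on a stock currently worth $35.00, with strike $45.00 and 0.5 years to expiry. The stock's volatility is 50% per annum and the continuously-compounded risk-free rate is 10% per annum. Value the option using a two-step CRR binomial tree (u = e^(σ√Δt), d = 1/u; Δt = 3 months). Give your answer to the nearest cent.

CRR parameters: u = e^(σ√Δt) = e^(0.5·√0.25) = 1.2840, d = 1/u = 0.7788
Per-period rate: rΔt = 0.1·0.25 = 0.025, so R = e^0.025 = 1.0253
Risk-neutral probability p = (e^0.025 − 0.7788)/(1.2840 − 0.7788) = 0.2465/0.5052 = 0.4879
Terminal stock prices: S_uu = 57.71, S_ud = 35, S_dd = 21.23
Terminal payoffs (K − S): max(-12.71, 0) = 0, max(10, 0) = 10, max(23.77, 0) = 23.77
Node u (S = 44.94): V_u = e^(−0.025)·[0.4879·0.0000 + 0.5121·10.0000] = 4.9943
Node d (S = 27.26): V_d = e^(−0.025)·[0.4879·10.0000 + 0.5121·23.7714] = 16.6309
Node 0 (S = 35): V_0 = e^(−0.025)·[0.4879·4.9943 + 0.5121·16.6309] = 10.6826

$10.68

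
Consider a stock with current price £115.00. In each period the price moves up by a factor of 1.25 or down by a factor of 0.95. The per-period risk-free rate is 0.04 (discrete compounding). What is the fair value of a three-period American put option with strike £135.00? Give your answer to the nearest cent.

Risk-neutral probability p = (1 + 0.04 − 0.95)/(1.25 − 0.95) = 0.0900/0.3000 = 0.3000
Terminal stock prices: S_uuu = 224.6, S_uud = 170.7, S_udd = 129.7, S_ddd = 98.6
Terminal payoffs (K − S): max(-89.61, 0) = 0, max(-35.7, 0) = 0, max(5.266, 0) = 5.266, max(36.4, 0) = 36.4
Node uu (S = 179.7): continuation = 1/1.04·[0.3000·0.0000 + 0.7000·0.0000] = 0.0000; exercise value = 0.0000 ≤ continuation, so V_uu = 0.0000
Node ud (S = 136.6): continuation = 1/1.04·[0.3000·0.0000 + 0.7000·5.2656] = 3.5442; exercise value = 0.0000 ≤ continuation, so V_ud = 3.5442
Node dd (S = 103.8): continuation = 1/1.04·[0.3000·5.2656 + 0.7000·36.4019] = 26.0202; exercise value = 31.2125 > continuation, so V_dd = 31.2125 (exercise)
Node u (S = 143.8): continuation = 1/1.04·[0.3000·0.0000 + 0.7000·3.5442] = 2.3855; exercise value = 0.0000 ≤ continuation, so V_u = 2.3855
Node d (S = 109.2): continuation = 1/1.04·[0.3000·3.5442 + 0.7000·31.2125] = 22.0308; exercise value = 25.7500 > continuation, so V_d = 25.7500 (exercise)
Node 0 (S = 115): continuation = 1/1.04·[0.3000·2.3855 + 0.7000·25.7500] = 18.0199; exercise value = 20.0000 > continuation, so V_0 = 20.0000 (exercise)

£20.00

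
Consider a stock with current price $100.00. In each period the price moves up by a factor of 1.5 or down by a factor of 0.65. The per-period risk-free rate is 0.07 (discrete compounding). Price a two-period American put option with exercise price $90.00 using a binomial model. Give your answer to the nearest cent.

Risk-neutral probability p = (1 + 0.07 − 0.65)/(1.5 − 0.65) = 0.4200/0.8500 = 0.4941
Terminal stock prices: S_uu = 225, S_ud = 97.5, S_dd = 42.25
Terminal payoffs (K − S): max(-135, 0) = 0, max(-7.5, 0) = 0, max(47.75, 0) = 47.75
Node u (S = 150): continuation = 1/1.07·[0.4941·0.0000 + 0.5059·0.0000] = 0.0000; exercise value = 0.0000 ≤ continuation, so V_u = 0.0000
Node d (S = 65): continuation = 1/1.07·[0.4941·0.0000 + 0.5059·47.7500] = 22.5756; exercise value = 25.0000 > continuation, so V_d = 25.0000 (exercise)
Node 0 (S = 100): continuation = 1/1.07·[0.4941·0.0000 + 0.5059·25.0000] = 11.8197; exercise value = 0.0000 ≤ continuation, so V_0 = 11.8197

$11.82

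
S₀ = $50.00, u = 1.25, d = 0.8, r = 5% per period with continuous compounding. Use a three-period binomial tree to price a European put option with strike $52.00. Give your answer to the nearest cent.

Risk-neutral probability p = (e^0.05 − 0.8)/(1.25 − 0.8) = 0.2513/0.4500 = 0.5584
Terminal stock prices: S_uuu = 97.66, S_uud = 62.5, S_udd = 40, S_ddd = 25.6
Terminal payoffs (K − S): max(-45.66, 0) = 0, max(-10.5, 0) = 0, max(12, 0) = 12, max(26.4, 0) = 26.4
Node uu (S = 78.12): V_uu = e^(−0.05)·[0.5584·0.0000 + 0.4416·0.0000] = 0.0000
Node ud (S = 50): V_ud = e^(−0.05)·[0.5584·0.0000 + 0.4416·12.0000] = 5.0410
Node dd (S = 32): V_dd = e^(−0.05)·[0.5584·12.0000 + 0.4416·26.4000] = 17.4639
Node u (S = 62.5): V_u = e^(−0.05)·[0.5584·0.0000 + 0.4416·5.0410] = 2.1176
Node d (S = 40): V_d = e^(−0.05)·[0.5584·5.0410 + 0.4416·17.4639] = 10.0138
Node 0 (S = 50): V_0 = e^(−0.05)·[0.5584·2.1176 + 0.4416·10.0138] = 5.3314

$5.33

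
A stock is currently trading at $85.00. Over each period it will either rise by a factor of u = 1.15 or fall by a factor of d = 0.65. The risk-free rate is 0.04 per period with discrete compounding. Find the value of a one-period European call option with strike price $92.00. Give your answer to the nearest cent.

$4.31

Risk-neutral probability p = (1 + 0.04 − 0.65)/(1.15 − 0.65) = 0.3900/0.5000 = 0.7800
Terminal stock prices: S_u = 97.75, S_d = 55.25
Terminal payoffs (S − K): max(5.75, 0) = 5.75, max(-36.75, 0) = 0
Node 0 (S = 85): V_0 = 1/1.04·[0.7800·5.7500 + 0.2200·0.0000] = 4.3125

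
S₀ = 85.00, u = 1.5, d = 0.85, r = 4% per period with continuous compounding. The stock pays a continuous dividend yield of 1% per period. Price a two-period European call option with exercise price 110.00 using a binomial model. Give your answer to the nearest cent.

5.78

Per-period risk-free factor R = e^0.04 = 1.0408; dividend-adjusted growth = e^(0.04−0.01) = 1.0305.
Risk-neutral probability p = (1.0305 − 0.85)/(1.5 − 0.85) = 0.1805/0.6500 = 0.2776
Terminal stock prices: S_uu = 191.2, S_ud = 108.4, S_dd = 61.41
Terminal payoffs (S − K): max(81.25, 0) = 81.25, max(-1.625, 0) = 0, max(-48.59, 0) = 0
Node u (S = 127.5): V_u = e^(−0.04)·[0.2776·81.2500 + 0.7224·0.0000] = 21.6724
Node d (S = 72.25): V_d = e^(−0.04)·[0.2776·0.0000 + 0.7224·0.0000] = 0.0000
Node 0 (S = 85): V_0 = e^(−0.04)·[0.2776·21.6724 + 0.7224·0.0000] = 5.7808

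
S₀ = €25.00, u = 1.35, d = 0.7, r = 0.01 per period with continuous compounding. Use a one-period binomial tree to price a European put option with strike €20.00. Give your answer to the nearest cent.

€1.29

Risk-neutral probability p = (e^0.01 − 0.7)/(1.35 − 0.7) = 0.3101/0.6500 = 0.4770
Terminal stock prices: S_u = 33.75, S_d = 17.5
Terminal payoffs (K − S): max(-13.75, 0) = 0, max(2.5, 0) = 2.5
Node 0 (S = 25): V_0 = e^(−0.01)·[0.4770·0.0000 + 0.5230·2.5000] = 1.2945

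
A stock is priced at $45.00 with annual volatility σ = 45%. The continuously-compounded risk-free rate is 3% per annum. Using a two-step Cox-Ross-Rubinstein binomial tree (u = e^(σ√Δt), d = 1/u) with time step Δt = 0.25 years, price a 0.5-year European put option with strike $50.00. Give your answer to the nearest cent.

CRR parameters: u = e^(σ√Δt) = e^(0.45·√0.25) = 1.2523, d = 1/u = 0.7985
Per-period rate: rΔt = 0.03·0.25 = 0.0075, so R = e^0.0075 = 1.0075
Risk-neutral probability p = (e^0.0075 − 0.7985)/(1.2523 − 0.7985) = 0.2090/0.4538 = 0.4606
Terminal stock prices: S_uu = 70.57, S_ud = 45, S_dd = 28.69
Terminal payoffs (K − S): max(-20.57, 0) = 0, max(5, 0) = 5, max(21.31, 0) = 21.31
Node u (S = 56.35): V_u = e^(−0.0075)·[0.4606·0.0000 + 0.5394·5.0000] = 2.6770
Node d (S = 35.93): V_d = e^(−0.0075)·[0.4606·5.0000 + 0.5394·21.3067] = 13.6932
Node 0 (S = 45): V_0 = e^(−0.0075)·[0.4606·2.6770 + 0.5394·13.6932] = 8.5550

$8.55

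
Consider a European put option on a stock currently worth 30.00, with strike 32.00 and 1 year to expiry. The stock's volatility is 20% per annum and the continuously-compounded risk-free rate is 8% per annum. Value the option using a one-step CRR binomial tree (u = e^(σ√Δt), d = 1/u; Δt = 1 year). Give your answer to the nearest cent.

CRR parameters: u = e^(σ√Δt) = e^(0.2·√1) = 1.2214, d = 1/u = 0.8187
Per-period rate: rΔt = 0.08·1 = 0.08, so R = e^0.08 = 1.0833
Risk-neutral probability p = (e^0.08 − 0.8187)/(1.2214 − 0.8187) = 0.2646/0.4027 = 0.6570
Terminal stock prices: S_u = 36.64, S_d = 24.56
Terminal payoffs (K − S): max(-4.642, 0) = 0, max(7.438, 0) = 7.438
Node 0 (S = 30): V_0 = e^(−0.08)·[0.6570·0.0000 + 0.3430·7.4381] = 2.3551

2.36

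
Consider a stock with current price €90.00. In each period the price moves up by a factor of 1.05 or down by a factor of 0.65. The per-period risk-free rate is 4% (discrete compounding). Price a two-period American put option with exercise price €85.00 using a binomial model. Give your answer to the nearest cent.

Risk-neutral probability p = (1 + 0.04 − 0.65)/(1.05 − 0.65) = 0.3900/0.4000 = 0.9750
Terminal stock prices: S_uu = 99.23, S_ud = 61.43, S_dd = 38.03
Terminal payoffs (K − S): max(-14.23, 0) = 0, max(23.57, 0) = 23.57, max(46.97, 0) = 46.97
Node u (S = 94.5): continuation = 1/1.04·[0.9750·0.0000 + 0.0250·23.5750] = 0.5667; exercise value = 0.0000 ≤ continuation, so V_u = 0.5667
Node d (S = 58.5): continuation = 1/1.04·[0.9750·23.5750 + 0.0250·46.9750] = 23.2308; exercise value = 26.5000 > continuation, so V_d = 26.5000 (exercise)
Node 0 (S = 90): continuation = 1/1.04·[0.9750·0.5667 + 0.0250·26.5000] = 1.1683; exercise value = 0.0000 ≤ continuation, so V_0 = 1.1683

€1.17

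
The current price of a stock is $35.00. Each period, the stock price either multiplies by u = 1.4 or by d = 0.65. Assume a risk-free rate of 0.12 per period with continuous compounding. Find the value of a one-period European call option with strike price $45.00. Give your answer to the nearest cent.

$2.26

Risk-neutral probability p = (e^0.12 − 0.65)/(1.4 − 0.65) = 0.4775/0.7500 = 0.6367
Terminal stock prices: S_u = 49, S_d = 22.75
Terminal payoffs (S − K): max(4, 0) = 4, max(-22.25, 0) = 0
Node 0 (S = 35): V_0 = e^(−0.12)·[0.6367·4.0000 + 0.3633·0.0000] = 2.2587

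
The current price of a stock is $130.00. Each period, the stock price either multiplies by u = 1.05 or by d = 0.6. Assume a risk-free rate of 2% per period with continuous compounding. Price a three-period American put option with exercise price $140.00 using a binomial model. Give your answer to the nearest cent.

$10.41

Risk-neutral probability p = (e^0.02 − 0.6)/(1.05 − 0.6) = 0.4202/0.4500 = 0.9338
Terminal stock prices: S_uuu = 150.5, S_uud = 86, S_udd = 49.14, S_ddd = 28.08
Terminal payoffs (K − S): max(-10.49, 0) = 0, max(54, 0) = 54, max(90.86, 0) = 90.86, max(111.9, 0) = 111.9
Node uu (S = 143.3): continuation = e^(−0.02)·[0.9338·0.0000 + 0.0662·54.0050] = 3.5054; exercise value = 0.0000 ≤ continuation, so V_uu = 3.5054
Node ud (S = 81.9): continuation = e^(−0.02)·[0.9338·54.0050 + 0.0662·90.8600] = 55.3278; exercise value = 58.1000 > continuation, so V_ud = 58.1000 (exercise)
Node dd (S = 46.8): continuation = e^(−0.02)·[0.9338·90.8600 + 0.0662·111.9200] = 90.4278; exercise value = 93.2000 > continuation, so V_dd = 93.2000 (exercise)
Node u (S = 136.5): continuation = e^(−0.02)·[0.9338·3.5054 + 0.0662·58.1000] = 6.9796; exercise value = 3.5000 ≤ continuation, so V_u = 6.9796
Node d (S = 78): continuation = e^(−0.02)·[0.9338·58.1000 + 0.0662·93.2000] = 59.2278; exercise value = 62.0000 > continuation, so V_d = 62.0000 (exercise)
Node 0 (S = 130): continuation = e^(−0.02)·[0.9338·6.9796 + 0.0662·62.0000] = 10.4126; exercise value = 10.0000 ≤ continuation, so V_0 = 10.4126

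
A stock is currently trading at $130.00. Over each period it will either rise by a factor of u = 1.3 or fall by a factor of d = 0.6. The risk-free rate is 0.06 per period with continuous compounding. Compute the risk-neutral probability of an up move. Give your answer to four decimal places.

Risk-neutral probability p = (e^0.06 − 0.6)/(1.3 − 0.6) = 0.4618/0.7000 = 0.6598

p = 0.6598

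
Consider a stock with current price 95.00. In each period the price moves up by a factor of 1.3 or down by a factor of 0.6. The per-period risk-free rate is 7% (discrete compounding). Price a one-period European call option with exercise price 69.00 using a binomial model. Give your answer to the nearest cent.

Risk-neutral probability p = (1 + 0.07 − 0.6)/(1.3 − 0.6) = 0.4700/0.7000 = 0.6714
Terminal stock prices: S_u = 123.5, S_d = 57
Terminal payoffs (S − K): max(54.5, 0) = 54.5, max(-12, 0) = 0
Node 0 (S = 95): V_0 = 1/1.07·[0.6714·54.5000 + 0.3286·0.0000] = 34.1989

34.20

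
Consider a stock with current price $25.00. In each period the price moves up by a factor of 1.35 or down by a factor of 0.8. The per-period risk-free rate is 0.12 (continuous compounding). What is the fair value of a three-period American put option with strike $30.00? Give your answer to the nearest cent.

$5.00

Risk-neutral probability p = (e^0.12 − 0.8)/(1.35 − 0.8) = 0.3275/0.5500 = 0.5954
Terminal stock prices: S_uuu = 61.51, S_uud = 36.45, S_udd = 21.6, S_ddd = 12.8
Terminal payoffs (K − S): max(-31.51, 0) = 0, max(-6.45, 0) = 0, max(8.4, 0) = 8.4, max(17.2, 0) = 17.2
Node uu (S = 45.56): continuation = e^(−0.12)·[0.5954·0.0000 + 0.4046·0.0000] = 0.0000; exercise value = 0.0000 ≤ continuation, so V_uu = 0.0000
Node ud (S = 27): continuation = e^(−0.12)·[0.5954·0.0000 + 0.4046·8.4000] = 3.0140; exercise value = 3.0000 ≤ continuation, so V_ud = 3.0140
Node dd (S = 16): continuation = e^(−0.12)·[0.5954·8.4000 + 0.4046·17.2000] = 10.6076; exercise value = 14.0000 > continuation, so V_dd = 14.0000 (exercise)
Node u (S = 33.75): continuation = e^(−0.12)·[0.5954·0.0000 + 0.4046·3.0140] = 1.0814; exercise value = 0.0000 ≤ continuation, so V_u = 1.0814
Node d (S = 20): continuation = e^(−0.12)·[0.5954·3.0140 + 0.4046·14.0000] = 6.6150; exercise value = 10.0000 > continuation, so V_d = 10.0000 (exercise)
Node 0 (S = 25): continuation = e^(−0.12)·[0.5954·1.0814 + 0.4046·10.0000] = 4.1592; exercise value = 5.0000 > continuation, so V_0 = 5.0000 (exercise)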